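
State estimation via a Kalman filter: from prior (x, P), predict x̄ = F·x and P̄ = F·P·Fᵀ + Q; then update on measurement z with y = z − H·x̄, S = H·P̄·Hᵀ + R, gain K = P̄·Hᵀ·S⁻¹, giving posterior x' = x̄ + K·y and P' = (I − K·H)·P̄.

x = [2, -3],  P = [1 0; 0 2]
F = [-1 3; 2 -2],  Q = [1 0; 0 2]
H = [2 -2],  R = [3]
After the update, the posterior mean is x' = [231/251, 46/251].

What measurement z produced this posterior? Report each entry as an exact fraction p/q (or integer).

z = [2]

x̄ = F·x = [-11, 10]
P̄ = F·P·Fᵀ + Q = [20 -14; -14 14]
S = H·P̄·Hᵀ + R = [251]
K = P̄·Hᵀ·S⁻¹ = [68/251; -56/251]
x' − x̄ = [2992/251, -2464/251] = K·y
y = (KᵀK)⁻¹·Kᵀ·(x' − x̄) = [44]
z = y + H·x̄ = [44] + [-42] = [2]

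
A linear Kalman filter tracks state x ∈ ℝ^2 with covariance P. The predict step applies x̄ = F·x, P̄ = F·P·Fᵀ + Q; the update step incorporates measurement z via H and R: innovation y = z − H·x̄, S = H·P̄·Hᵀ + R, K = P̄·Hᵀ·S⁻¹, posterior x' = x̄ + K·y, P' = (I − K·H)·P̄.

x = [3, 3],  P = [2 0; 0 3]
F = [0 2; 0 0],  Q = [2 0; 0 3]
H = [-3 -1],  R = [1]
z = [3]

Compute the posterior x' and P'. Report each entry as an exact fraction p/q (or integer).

x' = [-51/65, -63/130]
P' = [28/65 -63/65; -63/65 381/130]

x̄ = F·x = [6, 0]
P̄ = F·P·Fᵀ + Q = [14 0; 0 3]
y = z − H·x̄ = [21]
S = H·P̄·Hᵀ + R = [130]
K = P̄·Hᵀ·S⁻¹ = [-21/65; -3/130]
x' = x̄ + K·y = [-51/65, -63/130]
P' = (I − K·H)·P̄ = [28/65 -63/65; -63/65 381/130]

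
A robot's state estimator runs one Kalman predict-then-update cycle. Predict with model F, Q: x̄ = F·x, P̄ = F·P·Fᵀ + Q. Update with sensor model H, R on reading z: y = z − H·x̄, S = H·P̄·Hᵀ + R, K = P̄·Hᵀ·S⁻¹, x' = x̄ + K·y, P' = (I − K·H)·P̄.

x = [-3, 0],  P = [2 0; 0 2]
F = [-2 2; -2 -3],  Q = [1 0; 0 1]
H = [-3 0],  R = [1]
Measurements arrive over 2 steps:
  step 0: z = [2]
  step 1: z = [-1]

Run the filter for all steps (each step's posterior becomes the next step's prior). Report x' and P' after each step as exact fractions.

step 0: x' = [-48/77, 582/77], P' = [17/154 -2/77; -2/77 2007/77]
step 1: x' = [3675/10496, 39651/18368], P' = [1165/10496 -429/2624; -429/2624 28347/4592]

step 0: x̄ = F·x = [6, 6]
step 0: P̄ = F·P·Fᵀ + Q = [17 -4; -4 27]
step 0: y = z − H·x̄ = [20]
step 0: S = H·P̄·Hᵀ + R = [154]
step 0: K = P̄·Hᵀ·S⁻¹ = [-51/154; 6/77]
step 0: x' = x̄ + K·y = [-48/77, 582/77]
step 0: P' = (I − K·H)·P̄ = [17/154 -2/77; -2/77 2007/77]
step 1: x̄ = F·x = [180/11, -150/7]
step 1: P̄ = F·P·Fᵀ + Q = [1165/11 -156; -156 1650/7]
step 1: y = z − H·x̄ = [529/11]
step 1: S = H·P̄·Hᵀ + R = [10496/11]
step 1: K = P̄·Hᵀ·S⁻¹ = [-3495/10496; 1287/2624]
step 1: x' = x̄ + K·y = [3675/10496, 39651/18368]
step 1: P' = (I − K·H)·P̄ = [1165/10496 -429/2624; -429/2624 28347/4592]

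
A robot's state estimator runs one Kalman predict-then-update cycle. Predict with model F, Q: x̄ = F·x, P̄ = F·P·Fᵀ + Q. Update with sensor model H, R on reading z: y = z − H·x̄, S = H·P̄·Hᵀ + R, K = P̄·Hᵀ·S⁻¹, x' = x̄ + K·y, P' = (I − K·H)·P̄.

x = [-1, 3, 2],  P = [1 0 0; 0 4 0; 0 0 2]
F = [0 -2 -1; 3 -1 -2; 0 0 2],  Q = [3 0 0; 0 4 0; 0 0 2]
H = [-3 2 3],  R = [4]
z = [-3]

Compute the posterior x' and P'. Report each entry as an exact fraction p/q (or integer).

x̄ = F·x = [-8, -10, 4]
P̄ = F·P·Fᵀ + Q = [21 12 -4; 12 25 -8; -4 -8 10]
y = z − H·x̄ = [-19]
S = H·P̄·Hᵀ + R = [215]
K = P̄·Hᵀ·S⁻¹ = [-51/215; -2/43; 26/215]
x' = x̄ + K·y = [-751/215, -392/43, 366/215]
P' = (I − K·H)·P̄ = [1914/215 414/43 466/215; 414/43 1055/43 -292/43; 466/215 -292/43 1474/215]

x' = [-751/215, -392/43, 366/215]
P' = [1914/215 414/43 466/215; 414/43 1055/43 -292/43; 466/215 -292/43 1474/215]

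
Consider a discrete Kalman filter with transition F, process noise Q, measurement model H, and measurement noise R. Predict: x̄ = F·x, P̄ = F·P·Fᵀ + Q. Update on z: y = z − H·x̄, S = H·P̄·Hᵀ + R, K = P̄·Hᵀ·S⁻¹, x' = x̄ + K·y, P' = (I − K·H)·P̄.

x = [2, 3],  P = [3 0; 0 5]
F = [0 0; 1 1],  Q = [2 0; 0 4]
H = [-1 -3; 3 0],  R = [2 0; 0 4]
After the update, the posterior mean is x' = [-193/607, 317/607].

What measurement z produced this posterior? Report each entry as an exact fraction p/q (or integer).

z = [-1, -1]

x̄ = F·x = [0, 5]
P̄ = F·P·Fᵀ + Q = [2 0; 0 12]
S = H·P̄·Hᵀ + R = [112 -6; -6 22]
K = P̄·Hᵀ·S⁻¹ = [-2/607 165/607; -198/607 -54/607]
x' − x̄ = [-193/607, -2718/607] = K·y
y = (KᵀK)⁻¹·Kᵀ·(x' − x̄) = [14, -1]
z = y + H·x̄ = [14, -1] + [-15, 0] = [-1, -1]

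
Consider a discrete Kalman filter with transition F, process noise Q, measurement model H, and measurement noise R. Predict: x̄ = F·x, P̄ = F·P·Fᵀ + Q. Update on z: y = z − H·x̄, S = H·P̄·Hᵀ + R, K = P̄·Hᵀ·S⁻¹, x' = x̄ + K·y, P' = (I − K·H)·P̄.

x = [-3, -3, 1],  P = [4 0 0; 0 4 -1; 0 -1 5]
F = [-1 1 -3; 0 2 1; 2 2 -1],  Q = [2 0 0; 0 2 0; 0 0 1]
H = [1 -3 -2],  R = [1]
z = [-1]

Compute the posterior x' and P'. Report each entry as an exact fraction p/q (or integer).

x̄ = F·x = [-3, -5, -13]
P̄ = F·P·Fᵀ + Q = [61 -2 22; -2 19 11; 22 11 42]
y = z − H·x̄ = [-39]
S = H·P̄·Hᵀ + R = [457]
K = P̄·Hᵀ·S⁻¹ = [23/457; -81/457; -95/457]
x' = x̄ + K·y = [-2268/457, 874/457, -2236/457]
P' = (I − K·H)·P̄ = [27348/457 949/457 12239/457; 949/457 2122/457 -2668/457; 12239/457 -2668/457 10169/457]

x' = [-2268/457, 874/457, -2236/457]
P' = [27348/457 949/457 12239/457; 949/457 2122/457 -2668/457; 12239/457 -2668/457 10169/457]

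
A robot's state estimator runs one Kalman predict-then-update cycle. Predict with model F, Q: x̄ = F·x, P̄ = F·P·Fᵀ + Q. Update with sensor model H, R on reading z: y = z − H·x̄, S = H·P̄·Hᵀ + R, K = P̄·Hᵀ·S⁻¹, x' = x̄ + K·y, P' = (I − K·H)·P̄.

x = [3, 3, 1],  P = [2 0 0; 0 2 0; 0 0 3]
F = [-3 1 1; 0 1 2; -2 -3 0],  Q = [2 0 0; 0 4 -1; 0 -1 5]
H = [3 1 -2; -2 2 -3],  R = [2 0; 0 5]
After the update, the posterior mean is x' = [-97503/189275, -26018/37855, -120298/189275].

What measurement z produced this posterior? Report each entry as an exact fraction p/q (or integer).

z = [-1, 1]

x̄ = F·x = [-5, 5, -15]
P̄ = F·P·Fᵀ + Q = [25 8 6; 8 18 -7; 6 -7 31]
S = H·P̄·Hᵀ + R = [373 123; 123 548]
K = P̄·Hᵀ·S⁻¹ = [45304/189275 -28129/189275; 5129/37855 1681/37855; -13311/189275 -38114/189275]
x' − x̄ = [848872/189275, -215293/37855, 2718827/189275] = K·y
y = (KᵀK)⁻¹·Kᵀ·(x' − x̄) = [-21, -64]
z = y + H·x̄ = [-21, -64] + [20, 65] = [-1, 1]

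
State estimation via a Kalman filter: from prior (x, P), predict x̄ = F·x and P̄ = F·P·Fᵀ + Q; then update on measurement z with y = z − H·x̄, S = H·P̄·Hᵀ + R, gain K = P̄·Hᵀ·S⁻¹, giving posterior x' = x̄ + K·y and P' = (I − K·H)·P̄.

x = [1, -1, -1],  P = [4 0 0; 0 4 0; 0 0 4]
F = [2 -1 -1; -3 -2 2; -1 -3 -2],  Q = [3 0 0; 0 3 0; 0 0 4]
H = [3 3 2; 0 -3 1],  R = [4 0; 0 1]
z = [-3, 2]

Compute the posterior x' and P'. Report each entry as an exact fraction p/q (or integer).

x̄ = F·x = [4, -3, 4]
P̄ = F·P·Fᵀ + Q = [27 -24 12; -24 71 20; 12 20 60]
y = z − H·x̄ = [-14, -11]
S = H·P̄·Hᵀ + R = [1078 -327; -327 580]
K = P̄·Hᵀ·S⁻¹ = [46608/518311 101343/518311; 41869/518311 -148867/518311; 125280/518311 70632/518311]
x' = x̄ + K·y = [305959/518311, -503562/518311, -457628/518311]
P' = (I − K·H)·P̄ = [3943521/518311 -1316313/518311 -3847596/518311; -1316313/518311 490461/518311 1322516/518311; -3847596/518311 1322516/518311 4038180/518311]

x' = [305959/518311, -503562/518311, -457628/518311]
P' = [3943521/518311 -1316313/518311 -3847596/518311; -1316313/518311 490461/518311 1322516/518311; -3847596/518311 1322516/518311 4038180/518311]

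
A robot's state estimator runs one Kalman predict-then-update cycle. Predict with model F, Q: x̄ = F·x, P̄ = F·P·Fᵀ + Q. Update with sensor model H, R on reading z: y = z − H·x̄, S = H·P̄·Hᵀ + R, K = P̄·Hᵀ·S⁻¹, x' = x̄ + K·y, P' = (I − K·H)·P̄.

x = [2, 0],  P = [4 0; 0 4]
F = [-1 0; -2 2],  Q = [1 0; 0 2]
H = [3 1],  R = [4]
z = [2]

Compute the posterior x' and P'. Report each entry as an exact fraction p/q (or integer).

x' = [14/131, 172/131]
P' = [126/131 -286/131; -286/131 1090/131]

x̄ = F·x = [-2, -4]
P̄ = F·P·Fᵀ + Q = [5 8; 8 34]
y = z − H·x̄ = [12]
S = H·P̄·Hᵀ + R = [131]
K = P̄·Hᵀ·S⁻¹ = [23/131; 58/131]
x' = x̄ + K·y = [14/131, 172/131]
P' = (I − K·H)·P̄ = [126/131 -286/131; -286/131 1090/131]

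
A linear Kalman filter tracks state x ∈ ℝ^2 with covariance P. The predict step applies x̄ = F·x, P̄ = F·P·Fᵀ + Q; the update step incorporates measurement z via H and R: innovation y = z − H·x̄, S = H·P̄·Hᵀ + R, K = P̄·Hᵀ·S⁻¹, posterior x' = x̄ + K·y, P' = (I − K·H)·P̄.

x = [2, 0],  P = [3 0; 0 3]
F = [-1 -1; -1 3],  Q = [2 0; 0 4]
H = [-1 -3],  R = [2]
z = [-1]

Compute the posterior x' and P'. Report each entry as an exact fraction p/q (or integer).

x' = [-65/28, 38/35]
P' = [107/14 -18/7; -18/7 38/35]

x̄ = F·x = [-2, -2]
P̄ = F·P·Fᵀ + Q = [8 -6; -6 34]
y = z − H·x̄ = [-9]
S = H·P̄·Hᵀ + R = [280]
K = P̄·Hᵀ·S⁻¹ = [1/28; -12/35]
x' = x̄ + K·y = [-65/28, 38/35]
P' = (I − K·H)·P̄ = [107/14 -18/7; -18/7 38/35]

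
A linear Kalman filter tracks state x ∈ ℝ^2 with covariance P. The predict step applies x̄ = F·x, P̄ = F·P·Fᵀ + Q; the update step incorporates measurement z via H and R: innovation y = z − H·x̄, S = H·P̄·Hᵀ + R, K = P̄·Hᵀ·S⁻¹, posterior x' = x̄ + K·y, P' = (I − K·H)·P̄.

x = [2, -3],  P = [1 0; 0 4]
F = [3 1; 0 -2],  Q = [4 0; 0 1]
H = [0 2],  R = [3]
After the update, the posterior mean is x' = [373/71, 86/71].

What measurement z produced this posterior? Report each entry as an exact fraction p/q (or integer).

x̄ = F·x = [3, 6]
P̄ = F·P·Fᵀ + Q = [17 -8; -8 17]
S = H·P̄·Hᵀ + R = [71]
K = P̄·Hᵀ·S⁻¹ = [-16/71; 34/71]
x' − x̄ = [160/71, -340/71] = K·y
y = (KᵀK)⁻¹·Kᵀ·(x' − x̄) = [-10]
z = y + H·x̄ = [-10] + [12] = [2]

z = [2]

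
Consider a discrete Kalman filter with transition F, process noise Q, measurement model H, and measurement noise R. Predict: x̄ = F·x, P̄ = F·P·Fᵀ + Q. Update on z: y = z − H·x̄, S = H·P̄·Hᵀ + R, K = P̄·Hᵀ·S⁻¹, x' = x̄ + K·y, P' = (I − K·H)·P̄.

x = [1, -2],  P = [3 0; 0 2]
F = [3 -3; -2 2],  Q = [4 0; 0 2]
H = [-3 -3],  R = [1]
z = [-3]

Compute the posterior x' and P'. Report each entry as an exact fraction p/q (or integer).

x' = [279/50, -114/25]
P' = [1651/100 -408/25; -408/25 406/25]

x̄ = F·x = [9, -6]
P̄ = F·P·Fᵀ + Q = [49 -30; -30 22]
y = z − H·x̄ = [6]
S = H·P̄·Hᵀ + R = [100]
K = P̄·Hᵀ·S⁻¹ = [-57/100; 6/25]
x' = x̄ + K·y = [279/50, -114/25]
P' = (I − K·H)·P̄ = [1651/100 -408/25; -408/25 406/25]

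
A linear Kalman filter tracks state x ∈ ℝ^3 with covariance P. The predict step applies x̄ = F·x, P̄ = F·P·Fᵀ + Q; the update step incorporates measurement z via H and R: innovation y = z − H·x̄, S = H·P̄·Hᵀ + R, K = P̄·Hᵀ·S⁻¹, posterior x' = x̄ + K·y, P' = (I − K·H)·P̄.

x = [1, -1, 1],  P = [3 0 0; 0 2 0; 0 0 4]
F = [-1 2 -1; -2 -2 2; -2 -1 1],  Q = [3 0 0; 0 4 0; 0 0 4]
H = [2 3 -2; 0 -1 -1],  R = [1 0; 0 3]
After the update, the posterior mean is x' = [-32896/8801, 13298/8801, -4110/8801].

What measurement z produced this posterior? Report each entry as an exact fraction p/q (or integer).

z = [-2, -1]

x̄ = F·x = [-4, 2, 0]
P̄ = F·P·Fᵀ + Q = [18 -10 -2; -10 40 24; -2 24 22]
S = H·P̄·Hᵀ + R = [129 -76; -76 113]
K = P̄·Hᵀ·S⁻¹ = [2042/8801 2308/8801; 1012/8801 -4304/8801; -784/8801 -4110/8801]
x' − x̄ = [2308/8801, -4304/8801, -4110/8801] = K·y
y = (KᵀK)⁻¹·Kᵀ·(x' − x̄) = [0, 1]
z = y + H·x̄ = [0, 1] + [-2, -2] = [-2, -1]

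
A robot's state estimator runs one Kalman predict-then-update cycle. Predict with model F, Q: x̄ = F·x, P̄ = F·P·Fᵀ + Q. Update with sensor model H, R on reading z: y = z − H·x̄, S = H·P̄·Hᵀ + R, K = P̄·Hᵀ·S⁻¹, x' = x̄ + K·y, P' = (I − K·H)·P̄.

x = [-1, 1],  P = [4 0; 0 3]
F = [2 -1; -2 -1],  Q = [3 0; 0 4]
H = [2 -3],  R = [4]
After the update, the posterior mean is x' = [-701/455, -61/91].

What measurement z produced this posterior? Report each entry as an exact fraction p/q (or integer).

x̄ = F·x = [-3, 1]
P̄ = F·P·Fᵀ + Q = [22 -13; -13 23]
S = H·P̄·Hᵀ + R = [455]
K = P̄·Hᵀ·S⁻¹ = [83/455; -19/91]
x' − x̄ = [664/455, -152/91] = K·y
y = (KᵀK)⁻¹·Kᵀ·(x' − x̄) = [8]
z = y + H·x̄ = [8] + [-9] = [-1]

z = [-1]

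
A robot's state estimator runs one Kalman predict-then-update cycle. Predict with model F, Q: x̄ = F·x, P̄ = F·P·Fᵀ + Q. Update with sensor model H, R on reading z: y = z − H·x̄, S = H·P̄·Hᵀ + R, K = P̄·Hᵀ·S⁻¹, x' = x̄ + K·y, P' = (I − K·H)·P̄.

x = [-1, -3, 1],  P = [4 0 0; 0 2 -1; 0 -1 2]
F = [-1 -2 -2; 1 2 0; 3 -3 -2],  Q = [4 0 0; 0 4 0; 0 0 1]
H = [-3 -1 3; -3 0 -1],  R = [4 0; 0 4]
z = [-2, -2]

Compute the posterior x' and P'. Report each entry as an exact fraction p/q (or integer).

x̄ = F·x = [5, -7, 4]
P̄ = F·P·Fᵀ + Q = [16 -8 -2; -8 16 4; -2 4 51]
y = z − H·x̄ = [-6, 17]
S = H·P̄·Hᵀ + R = [587 -17; -17 187]
K = P̄·Hᵀ·S⁻¹ = [-3/35 -151/595; 6/161 302/2737; 83/322 -1189/5474]
x' = x̄ + K·y = [6/5, -123/23, -57/46]
P' = (I − K·H)·P̄ = [228/595 -144/119 -16/119; -144/119 35712/2737 8728/2737; -16/119 8728/2737 3482/2737]

x' = [6/5, -123/23, -57/46]
P' = [228/595 -144/119 -16/119; -144/119 35712/2737 8728/2737; -16/119 8728/2737 3482/2737]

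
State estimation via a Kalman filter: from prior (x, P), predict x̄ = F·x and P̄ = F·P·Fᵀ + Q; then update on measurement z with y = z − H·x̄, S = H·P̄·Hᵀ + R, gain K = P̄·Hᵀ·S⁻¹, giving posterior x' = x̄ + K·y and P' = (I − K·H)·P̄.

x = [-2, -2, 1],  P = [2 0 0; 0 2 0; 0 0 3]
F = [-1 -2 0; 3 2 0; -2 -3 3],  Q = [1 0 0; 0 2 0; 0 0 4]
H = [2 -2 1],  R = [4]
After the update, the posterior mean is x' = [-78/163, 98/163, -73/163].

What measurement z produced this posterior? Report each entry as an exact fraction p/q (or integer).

z = [-3]

x̄ = F·x = [6, -10, 13]
P̄ = F·P·Fᵀ + Q = [11 -14 16; -14 28 -24; 16 -24 57]
S = H·P̄·Hᵀ + R = [489]
K = P̄·Hᵀ·S⁻¹ = [22/163; -36/163; 137/489]
x' − x̄ = [-1056/163, 1728/163, -2192/163] = K·y
y = (KᵀK)⁻¹·Kᵀ·(x' − x̄) = [-48]
z = y + H·x̄ = [-48] + [45] = [-3]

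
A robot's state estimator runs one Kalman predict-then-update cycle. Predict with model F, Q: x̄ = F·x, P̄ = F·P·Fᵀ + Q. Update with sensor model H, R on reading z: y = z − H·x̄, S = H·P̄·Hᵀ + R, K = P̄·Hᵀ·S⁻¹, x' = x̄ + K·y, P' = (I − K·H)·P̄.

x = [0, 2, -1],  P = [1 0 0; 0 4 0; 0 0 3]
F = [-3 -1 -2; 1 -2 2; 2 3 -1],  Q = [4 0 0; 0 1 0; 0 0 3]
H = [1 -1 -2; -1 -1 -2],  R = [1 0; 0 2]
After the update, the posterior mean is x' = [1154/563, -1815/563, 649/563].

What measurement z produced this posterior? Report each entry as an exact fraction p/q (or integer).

z = [3, -1]

x̄ = F·x = [0, -6, 7]
P̄ = F·P·Fᵀ + Q = [29 -7 -12; -7 30 -28; -12 -28 46]
S = H·P̄·Hᵀ + R = [194 73; 73 71]
K = P̄·Hᵀ·S⁻¹ = [4114/8445 -3992/8445; -212/1689 1003/1689; -320/1689 -908/1689]
x' − x̄ = [1154/563, 1563/563, -3292/563] = K·y
y = (KᵀK)⁻¹·Kᵀ·(x' − x̄) = [11, 7]
z = y + H·x̄ = [11, 7] + [-8, -8] = [3, -1]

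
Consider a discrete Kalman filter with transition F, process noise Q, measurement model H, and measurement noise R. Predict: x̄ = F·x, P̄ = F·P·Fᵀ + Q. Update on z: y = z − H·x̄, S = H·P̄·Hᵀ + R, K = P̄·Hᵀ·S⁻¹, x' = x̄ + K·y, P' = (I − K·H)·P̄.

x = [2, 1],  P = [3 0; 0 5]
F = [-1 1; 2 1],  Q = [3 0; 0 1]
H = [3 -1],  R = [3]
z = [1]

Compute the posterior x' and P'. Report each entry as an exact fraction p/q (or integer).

x̄ = F·x = [-1, 5]
P̄ = F·P·Fᵀ + Q = [11 -1; -1 18]
y = z − H·x̄ = [9]
S = H·P̄·Hᵀ + R = [126]
K = P̄·Hᵀ·S⁻¹ = [17/63; -1/6]
x' = x̄ + K·y = [10/7, 7/2]
P' = (I − K·H)·P̄ = [115/63 14/3; 14/3 29/2]

x' = [10/7, 7/2]
P' = [115/63 14/3; 14/3 29/2]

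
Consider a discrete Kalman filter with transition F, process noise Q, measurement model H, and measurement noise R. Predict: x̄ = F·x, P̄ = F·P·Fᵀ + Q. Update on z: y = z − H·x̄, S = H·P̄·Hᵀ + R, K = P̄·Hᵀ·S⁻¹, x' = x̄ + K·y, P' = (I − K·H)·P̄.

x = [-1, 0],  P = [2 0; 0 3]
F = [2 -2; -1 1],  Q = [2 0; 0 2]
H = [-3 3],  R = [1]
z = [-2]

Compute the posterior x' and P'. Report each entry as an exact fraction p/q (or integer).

x' = [86/221, -7/26]
P' = [254/221 14/13; 14/13 29/26]

x̄ = F·x = [-2, 1]
P̄ = F·P·Fᵀ + Q = [22 -10; -10 7]
y = z − H·x̄ = [-11]
S = H·P̄·Hᵀ + R = [442]
K = P̄·Hᵀ·S⁻¹ = [-48/221; 3/26]
x' = x̄ + K·y = [86/221, -7/26]
P' = (I − K·H)·P̄ = [254/221 14/13; 14/13 29/26]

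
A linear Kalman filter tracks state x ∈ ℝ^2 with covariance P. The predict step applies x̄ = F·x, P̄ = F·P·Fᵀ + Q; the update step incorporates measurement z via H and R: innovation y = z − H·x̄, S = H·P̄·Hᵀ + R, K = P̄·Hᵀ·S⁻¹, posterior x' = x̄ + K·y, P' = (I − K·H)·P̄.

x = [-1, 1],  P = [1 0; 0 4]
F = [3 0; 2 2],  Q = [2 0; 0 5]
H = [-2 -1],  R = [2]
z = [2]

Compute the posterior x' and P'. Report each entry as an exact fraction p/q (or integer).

x̄ = F·x = [-3, 0]
P̄ = F·P·Fᵀ + Q = [11 6; 6 25]
y = z − H·x̄ = [-4]
S = H·P̄·Hᵀ + R = [95]
K = P̄·Hᵀ·S⁻¹ = [-28/95; -37/95]
x' = x̄ + K·y = [-173/95, 148/95]
P' = (I − K·H)·P̄ = [261/95 -466/95; -466/95 1006/95]

x' = [-173/95, 148/95]
P' = [261/95 -466/95; -466/95 1006/95]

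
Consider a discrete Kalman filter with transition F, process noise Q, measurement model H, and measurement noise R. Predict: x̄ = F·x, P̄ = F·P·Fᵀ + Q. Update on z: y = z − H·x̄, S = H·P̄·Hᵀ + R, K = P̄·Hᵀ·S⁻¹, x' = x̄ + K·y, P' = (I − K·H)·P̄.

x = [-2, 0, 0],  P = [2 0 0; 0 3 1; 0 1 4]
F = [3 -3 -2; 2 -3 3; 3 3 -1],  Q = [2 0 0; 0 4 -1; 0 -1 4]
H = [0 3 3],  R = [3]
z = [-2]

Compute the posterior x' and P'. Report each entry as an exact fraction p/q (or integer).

x' = [-154/31, 40/31, -2]
P' = [16083/217 1620/217 -52/7; 1620/217 7326/217 -235/7; -52/7 -235/7 236/7]

x̄ = F·x = [-6, -4, -6]
P̄ = F·P·Fᵀ + Q = [75 12 -4; 12 57 -16; -4 -16 47]
y = z − H·x̄ = [28]
S = H·P̄·Hᵀ + R = [651]
K = P̄·Hᵀ·S⁻¹ = [8/217; 41/217; 1/7]
x' = x̄ + K·y = [-154/31, 40/31, -2]
P' = (I − K·H)·P̄ = [16083/217 1620/217 -52/7; 1620/217 7326/217 -235/7; -52/7 -235/7 236/7]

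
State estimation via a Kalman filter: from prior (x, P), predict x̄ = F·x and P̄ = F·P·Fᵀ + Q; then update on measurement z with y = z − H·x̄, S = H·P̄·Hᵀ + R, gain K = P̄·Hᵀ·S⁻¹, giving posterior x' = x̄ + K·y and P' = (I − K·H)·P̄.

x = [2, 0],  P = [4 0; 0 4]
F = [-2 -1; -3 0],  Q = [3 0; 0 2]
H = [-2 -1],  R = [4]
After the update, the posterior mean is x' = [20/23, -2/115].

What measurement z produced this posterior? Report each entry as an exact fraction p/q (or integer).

z = [-2]

x̄ = F·x = [-4, -6]
P̄ = F·P·Fᵀ + Q = [23 24; 24 38]
S = H·P̄·Hᵀ + R = [230]
K = P̄·Hᵀ·S⁻¹ = [-7/23; -43/115]
x' − x̄ = [112/23, 688/115] = K·y
y = (KᵀK)⁻¹·Kᵀ·(x' − x̄) = [-16]
z = y + H·x̄ = [-16] + [14] = [-2]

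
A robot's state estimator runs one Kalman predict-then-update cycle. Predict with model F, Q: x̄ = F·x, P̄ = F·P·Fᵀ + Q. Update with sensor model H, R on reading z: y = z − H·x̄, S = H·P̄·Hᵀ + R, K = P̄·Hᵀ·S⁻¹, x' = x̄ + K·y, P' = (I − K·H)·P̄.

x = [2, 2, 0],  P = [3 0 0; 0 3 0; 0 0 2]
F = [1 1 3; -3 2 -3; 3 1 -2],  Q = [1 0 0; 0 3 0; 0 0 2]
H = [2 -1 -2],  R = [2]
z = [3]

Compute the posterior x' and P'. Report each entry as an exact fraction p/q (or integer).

x' = [2119/370, -748/185, 2321/370]
P' = [4209/370 -903/185 5041/370; -903/185 7572/185 -4647/185; 5041/370 -4647/185 9759/370]

x̄ = F·x = [4, -2, 8]
P̄ = F·P·Fᵀ + Q = [25 -21 0; -21 60 -9; 0 -9 40]
y = z − H·x̄ = [9]
S = H·P̄·Hᵀ + R = [370]
K = P̄·Hᵀ·S⁻¹ = [71/370; -42/185; -71/370]
x' = x̄ + K·y = [2119/370, -748/185, 2321/370]
P' = (I − K·H)·P̄ = [4209/370 -903/185 5041/370; -903/185 7572/185 -4647/185; 5041/370 -4647/185 9759/370]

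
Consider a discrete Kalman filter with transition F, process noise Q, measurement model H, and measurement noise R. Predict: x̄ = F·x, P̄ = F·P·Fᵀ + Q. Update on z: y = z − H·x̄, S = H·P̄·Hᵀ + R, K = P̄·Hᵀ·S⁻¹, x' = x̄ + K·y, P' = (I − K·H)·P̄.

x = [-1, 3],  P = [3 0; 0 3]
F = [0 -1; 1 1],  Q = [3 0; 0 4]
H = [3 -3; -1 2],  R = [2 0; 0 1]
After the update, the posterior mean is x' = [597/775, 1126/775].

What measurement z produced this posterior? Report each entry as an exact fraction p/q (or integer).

z = [-1, 3]

x̄ = F·x = [-3, 2]
P̄ = F·P·Fᵀ + Q = [6 -3; -3 10]
S = H·P̄·Hᵀ + R = [200 -105; -105 59]
K = P̄·Hᵀ·S⁻¹ = [333/775 87/155; 114/775 101/155]
x' − x̄ = [2922/775, -424/775] = K·y
y = (KᵀK)⁻¹·Kᵀ·(x' − x̄) = [14, -4]
z = y + H·x̄ = [14, -4] + [-15, 7] = [-1, 3]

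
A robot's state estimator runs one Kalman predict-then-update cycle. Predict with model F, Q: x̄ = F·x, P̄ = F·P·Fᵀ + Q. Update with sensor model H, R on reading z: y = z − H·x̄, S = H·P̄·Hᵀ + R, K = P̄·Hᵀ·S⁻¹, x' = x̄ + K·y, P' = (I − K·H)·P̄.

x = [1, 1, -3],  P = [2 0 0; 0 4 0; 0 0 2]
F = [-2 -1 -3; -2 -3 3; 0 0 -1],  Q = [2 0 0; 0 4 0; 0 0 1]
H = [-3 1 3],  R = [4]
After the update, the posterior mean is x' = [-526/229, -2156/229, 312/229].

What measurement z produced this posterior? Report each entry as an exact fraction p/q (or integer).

z = [2]

x̄ = F·x = [6, -14, 3]
P̄ = F·P·Fᵀ + Q = [32 2 6; 2 66 -6; 6 -6 3]
S = H·P̄·Hᵀ + R = [229]
K = P̄·Hᵀ·S⁻¹ = [-76/229; 42/229; -15/229]
x' − x̄ = [-1900/229, 1050/229, -375/229] = K·y
y = (KᵀK)⁻¹·Kᵀ·(x' − x̄) = [25]
z = y + H·x̄ = [25] + [-23] = [2]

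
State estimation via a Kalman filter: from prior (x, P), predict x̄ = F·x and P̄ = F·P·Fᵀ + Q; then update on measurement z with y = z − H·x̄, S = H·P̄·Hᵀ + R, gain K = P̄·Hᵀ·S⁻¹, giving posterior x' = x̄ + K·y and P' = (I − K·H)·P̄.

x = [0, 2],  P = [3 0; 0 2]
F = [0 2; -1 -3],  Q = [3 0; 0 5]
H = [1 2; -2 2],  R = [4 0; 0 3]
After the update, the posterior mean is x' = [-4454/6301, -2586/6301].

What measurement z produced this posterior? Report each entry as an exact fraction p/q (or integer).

x̄ = F·x = [4, -6]
P̄ = F·P·Fᵀ + Q = [11 -12; -12 26]
S = H·P̄·Hᵀ + R = [71 106; 106 247]
K = P̄·Hᵀ·S⁻¹ = [1665/6301 -1888/6301; 1824/6301 1156/6301]
x' − x̄ = [-29658/6301, 35220/6301] = K·y
y = (KᵀK)⁻¹·Kᵀ·(x' − x̄) = [6, 21]
z = y + H·x̄ = [6, 21] + [-8, -20] = [-2, 1]

z = [-2, 1]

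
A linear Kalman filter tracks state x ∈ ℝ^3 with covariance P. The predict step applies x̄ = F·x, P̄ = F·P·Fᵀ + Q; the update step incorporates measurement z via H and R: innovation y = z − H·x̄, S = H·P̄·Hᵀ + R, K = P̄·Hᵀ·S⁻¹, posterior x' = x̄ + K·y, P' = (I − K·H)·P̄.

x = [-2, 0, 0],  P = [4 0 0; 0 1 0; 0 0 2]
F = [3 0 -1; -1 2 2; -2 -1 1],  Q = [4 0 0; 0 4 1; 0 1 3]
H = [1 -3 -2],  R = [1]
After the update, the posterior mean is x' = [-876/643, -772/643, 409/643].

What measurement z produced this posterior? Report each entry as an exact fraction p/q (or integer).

z = [1]

x̄ = F·x = [-6, 2, 4]
P̄ = F·P·Fᵀ + Q = [42 -16 -26; -16 20 11; -26 11 22]
S = H·P̄·Hᵀ + R = [643]
K = P̄·Hᵀ·S⁻¹ = [142/643; -98/643; -103/643]
x' − x̄ = [2982/643, -2058/643, -2163/643] = K·y
y = (KᵀK)⁻¹·Kᵀ·(x' − x̄) = [21]
z = y + H·x̄ = [21] + [-20] = [1]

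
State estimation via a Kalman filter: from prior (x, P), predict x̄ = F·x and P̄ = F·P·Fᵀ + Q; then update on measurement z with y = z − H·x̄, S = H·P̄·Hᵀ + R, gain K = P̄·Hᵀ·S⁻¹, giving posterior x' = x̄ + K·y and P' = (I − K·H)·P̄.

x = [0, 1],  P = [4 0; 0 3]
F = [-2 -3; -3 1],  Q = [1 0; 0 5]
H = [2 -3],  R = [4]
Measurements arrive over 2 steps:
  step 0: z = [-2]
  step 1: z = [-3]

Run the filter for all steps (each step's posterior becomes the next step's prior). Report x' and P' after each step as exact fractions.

step 0: x̄ = F·x = [-3, 1]
step 0: P̄ = F·P·Fᵀ + Q = [44 15; 15 44]
step 0: y = z − H·x̄ = [7]
step 0: S = H·P̄·Hᵀ + R = [396]
step 0: K = P̄·Hᵀ·S⁻¹ = [43/396; -17/66]
step 0: x' = x̄ + K·y = [-887/396, -53/66]
step 0: P' = (I − K·H)·P̄ = [15575/396 1721/66; 1721/66 195/11]
step 1: x̄ = F·x = [62/9, 71/12]
step 1: P̄ = F·P·Fᵀ + Q = [5677/9 1096/3; 1096/3 881/4]
step 1: y = z − H·x̄ = [35/36]
step 1: S = H·P̄·Hᵀ + R = [4513/36]
step 1: K = P̄·Hᵀ·S⁻¹ = [5960/4513; 2517/4513]
step 1: x' = x̄ + K·y = [36884/4513, 29149/4513]
step 1: P' = (I − K·H)·P̄ = [1859989/4513 1232046/4513; 1232046/4513 818008/4513]

step 0: x' = [-887/396, -53/66], P' = [15575/396 1721/66; 1721/66 195/11]
step 1: x' = [36884/4513, 29149/4513], P' = [1859989/4513 1232046/4513; 1232046/4513 818008/4513]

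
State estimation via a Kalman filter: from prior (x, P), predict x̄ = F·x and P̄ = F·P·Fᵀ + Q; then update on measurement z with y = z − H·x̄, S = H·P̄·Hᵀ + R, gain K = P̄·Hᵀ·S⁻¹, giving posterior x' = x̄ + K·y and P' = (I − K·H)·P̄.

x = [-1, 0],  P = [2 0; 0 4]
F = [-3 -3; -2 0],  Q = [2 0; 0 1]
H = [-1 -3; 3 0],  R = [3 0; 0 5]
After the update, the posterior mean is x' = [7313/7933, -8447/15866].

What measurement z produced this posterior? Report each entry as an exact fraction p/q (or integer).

z = [1, 3]

x̄ = F·x = [3, 2]
P̄ = F·P·Fᵀ + Q = [56 12; 12 9]
S = H·P̄·Hᵀ + R = [212 -276; -276 509]
K = P̄·Hᵀ·S⁻¹ = [-115/7933 2556/7933; -9915/31732 -783/7933]
x' − x̄ = [-16486/7933, -40179/15866] = K·y
y = (KᵀK)⁻¹·Kᵀ·(x' − x̄) = [10, -6]
z = y + H·x̄ = [10, -6] + [-9, 9] = [1, 3]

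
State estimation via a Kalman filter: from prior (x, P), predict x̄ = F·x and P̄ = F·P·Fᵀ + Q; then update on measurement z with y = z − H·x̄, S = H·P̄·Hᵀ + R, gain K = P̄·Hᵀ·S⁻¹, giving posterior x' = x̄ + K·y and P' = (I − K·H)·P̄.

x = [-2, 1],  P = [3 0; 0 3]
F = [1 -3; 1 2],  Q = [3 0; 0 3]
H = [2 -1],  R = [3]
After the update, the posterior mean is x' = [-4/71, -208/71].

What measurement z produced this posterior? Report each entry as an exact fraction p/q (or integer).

z = [3]

x̄ = F·x = [-5, 0]
P̄ = F·P·Fᵀ + Q = [33 -15; -15 18]
S = H·P̄·Hᵀ + R = [213]
K = P̄·Hᵀ·S⁻¹ = [27/71; -16/71]
x' − x̄ = [351/71, -208/71] = K·y
y = (KᵀK)⁻¹·Kᵀ·(x' − x̄) = [13]
z = y + H·x̄ = [13] + [-10] = [3]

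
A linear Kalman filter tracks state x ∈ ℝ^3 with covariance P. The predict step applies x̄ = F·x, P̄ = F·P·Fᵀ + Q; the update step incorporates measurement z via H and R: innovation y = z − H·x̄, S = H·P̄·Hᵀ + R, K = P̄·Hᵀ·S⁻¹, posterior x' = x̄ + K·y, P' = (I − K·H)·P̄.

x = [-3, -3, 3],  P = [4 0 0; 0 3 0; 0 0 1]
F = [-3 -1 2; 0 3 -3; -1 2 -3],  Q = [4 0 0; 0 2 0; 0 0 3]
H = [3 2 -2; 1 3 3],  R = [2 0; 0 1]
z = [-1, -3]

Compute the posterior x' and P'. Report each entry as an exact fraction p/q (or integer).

x̄ = F·x = [18, -18, -12]
P̄ = F·P·Fᵀ + Q = [47 -15 0; -15 38 27; 0 27 28]
y = z − H·x̄ = [-43, 69]
S = H·P̄·Hᵀ + R = [293 36; 36 1038]
K = P̄·Hᵀ·S⁻¹ = [19191/50473 -1705/151419; -5059/50473 8928/50473; -1336/50473 16139/100946]
x' = x̄ + K·y = [44086/50473, -74945/50473, 17135/100946]
P' = (I − K·H)·P̄ = [729500/151419 -213402/50473 132157/50473; -213402/50473 194577/50473 -120467/50473; 132157/50473 -120467/50473 158209/100946]

x' = [44086/50473, -74945/50473, 17135/100946]
P' = [729500/151419 -213402/50473 132157/50473; -213402/50473 194577/50473 -120467/50473; 132157/50473 -120467/50473 158209/100946]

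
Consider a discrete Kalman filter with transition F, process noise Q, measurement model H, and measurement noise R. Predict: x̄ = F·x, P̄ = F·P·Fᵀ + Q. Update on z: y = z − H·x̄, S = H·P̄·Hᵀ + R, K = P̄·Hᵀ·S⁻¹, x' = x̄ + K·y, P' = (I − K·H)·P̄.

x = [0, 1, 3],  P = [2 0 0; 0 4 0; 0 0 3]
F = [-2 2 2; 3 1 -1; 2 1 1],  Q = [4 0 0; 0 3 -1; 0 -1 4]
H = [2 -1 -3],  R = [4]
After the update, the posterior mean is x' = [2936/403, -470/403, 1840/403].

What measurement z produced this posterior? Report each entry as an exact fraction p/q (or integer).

x̄ = F·x = [8, -2, 4]
P̄ = F·P·Fᵀ + Q = [40 -10 6; -10 28 12; 6 12 19]
S = H·P̄·Hᵀ + R = [403]
K = P̄·Hᵀ·S⁻¹ = [72/403; -84/403; -57/403]
x' − x̄ = [-288/403, 336/403, 228/403] = K·y
y = (KᵀK)⁻¹·Kᵀ·(x' − x̄) = [-4]
z = y + H·x̄ = [-4] + [6] = [2]

z = [2]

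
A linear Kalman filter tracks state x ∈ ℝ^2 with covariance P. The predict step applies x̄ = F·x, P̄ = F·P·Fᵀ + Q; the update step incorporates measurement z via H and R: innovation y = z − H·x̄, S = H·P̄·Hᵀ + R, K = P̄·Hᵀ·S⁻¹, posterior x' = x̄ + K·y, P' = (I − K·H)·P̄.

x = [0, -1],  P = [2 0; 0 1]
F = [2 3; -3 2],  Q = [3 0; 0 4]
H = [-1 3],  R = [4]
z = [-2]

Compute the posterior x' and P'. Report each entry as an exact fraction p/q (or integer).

x̄ = F·x = [-3, -2]
P̄ = F·P·Fᵀ + Q = [20 -6; -6 26]
y = z − H·x̄ = [1]
S = H·P̄·Hᵀ + R = [294]
K = P̄·Hᵀ·S⁻¹ = [-19/147; 2/7]
x' = x̄ + K·y = [-460/147, -12/7]
P' = (I − K·H)·P̄ = [2218/147 34/7; 34/7 2]

x' = [-460/147, -12/7]
P' = [2218/147 34/7; 34/7 2]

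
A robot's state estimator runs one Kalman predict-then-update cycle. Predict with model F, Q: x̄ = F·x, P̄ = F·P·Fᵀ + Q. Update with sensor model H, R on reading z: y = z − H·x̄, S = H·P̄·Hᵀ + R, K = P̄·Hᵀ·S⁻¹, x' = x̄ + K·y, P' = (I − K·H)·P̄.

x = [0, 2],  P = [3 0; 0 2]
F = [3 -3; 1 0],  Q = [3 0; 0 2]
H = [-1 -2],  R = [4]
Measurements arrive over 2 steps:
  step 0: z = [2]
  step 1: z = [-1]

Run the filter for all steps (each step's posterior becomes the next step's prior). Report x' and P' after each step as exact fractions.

step 0: x' = [-32/9, 19/27], P' = [23/3 -47/18; -47/18 179/108]
step 1: x' = [3039/3599, -664/10797], P' = [22932/3599 -6772/3599; -6772/3599 4590/3599]

step 0: x̄ = F·x = [-6, 0]
step 0: P̄ = F·P·Fᵀ + Q = [48 9; 9 5]
step 0: y = z − H·x̄ = [-4]
step 0: S = H·P̄·Hᵀ + R = [108]
step 0: K = P̄·Hᵀ·S⁻¹ = [-11/18; -19/108]
step 0: x' = x̄ + K·y = [-32/9, 19/27]
step 0: P' = (I − K·H)·P̄ = [23/3 -47/18; -47/18 179/108]
step 1: x̄ = F·x = [-115/9, -32/9]
step 1: P̄ = F·P·Fᵀ + Q = [1607/12 185/6; 185/6 29/3]
step 1: y = z − H·x̄ = [-188/9]
step 1: S = H·P̄·Hᵀ + R = [3599/12]
step 1: K = P̄·Hᵀ·S⁻¹ = [-2347/3599; -602/3599]
step 1: x' = x̄ + K·y = [3039/3599, -664/10797]
step 1: P' = (I − K·H)·P̄ = [22932/3599 -6772/3599; -6772/3599 4590/3599]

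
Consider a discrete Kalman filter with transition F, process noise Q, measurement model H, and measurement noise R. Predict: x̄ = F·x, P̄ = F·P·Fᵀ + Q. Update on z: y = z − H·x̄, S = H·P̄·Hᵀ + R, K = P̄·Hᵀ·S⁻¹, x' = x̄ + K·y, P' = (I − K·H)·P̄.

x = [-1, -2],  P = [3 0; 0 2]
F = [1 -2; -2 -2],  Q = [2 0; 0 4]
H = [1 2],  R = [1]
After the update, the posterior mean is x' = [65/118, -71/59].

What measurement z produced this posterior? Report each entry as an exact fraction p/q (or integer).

x̄ = F·x = [3, 6]
P̄ = F·P·Fᵀ + Q = [13 2; 2 24]
S = H·P̄·Hᵀ + R = [118]
K = P̄·Hᵀ·S⁻¹ = [17/118; 25/59]
x' − x̄ = [-289/118, -425/59] = K·y
y = (KᵀK)⁻¹·Kᵀ·(x' − x̄) = [-17]
z = y + H·x̄ = [-17] + [15] = [-2]

z = [-2]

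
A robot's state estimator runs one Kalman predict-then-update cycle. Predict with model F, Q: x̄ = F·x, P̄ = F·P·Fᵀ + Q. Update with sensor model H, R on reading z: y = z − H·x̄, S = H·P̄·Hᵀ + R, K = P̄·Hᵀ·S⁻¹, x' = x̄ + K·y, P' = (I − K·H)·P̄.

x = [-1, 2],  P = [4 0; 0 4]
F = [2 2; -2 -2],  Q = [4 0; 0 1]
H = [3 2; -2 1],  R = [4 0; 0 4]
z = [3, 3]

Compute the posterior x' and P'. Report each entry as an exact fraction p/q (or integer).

x̄ = F·x = [2, -2]
P̄ = F·P·Fᵀ + Q = [36 -32; -32 33]
y = z − H·x̄ = [1, 9]
S = H·P̄·Hᵀ + R = [76 -118; -118 309]
K = P̄·Hᵀ·S⁻¹ = [331/2390 -339/1195; 272/1195 479/1195]
x' = x̄ + K·y = [-991/2390, 2193/1195]
P' = (I − K·H)·P̄ = [482/1195 -392/1195; -392/1195 1132/1195]

x' = [-991/2390, 2193/1195]
P' = [482/1195 -392/1195; -392/1195 1132/1195]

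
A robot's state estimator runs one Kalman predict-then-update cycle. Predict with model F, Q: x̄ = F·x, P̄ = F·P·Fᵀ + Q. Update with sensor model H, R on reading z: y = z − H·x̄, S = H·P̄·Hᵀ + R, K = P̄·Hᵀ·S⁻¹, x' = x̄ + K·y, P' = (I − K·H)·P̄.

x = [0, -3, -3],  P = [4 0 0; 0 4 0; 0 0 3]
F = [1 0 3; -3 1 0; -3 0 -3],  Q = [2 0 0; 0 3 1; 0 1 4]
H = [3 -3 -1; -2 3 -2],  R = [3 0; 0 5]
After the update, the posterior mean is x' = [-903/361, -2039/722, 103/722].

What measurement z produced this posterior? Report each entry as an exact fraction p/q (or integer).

x̄ = F·x = [-9, -3, 9]
P̄ = F·P·Fᵀ + Q = [33 -12 -39; -12 43 37; -39 37 67]
S = H·P̄·Hᵀ + R = [1426 -364; -364 180]
K = P̄·Hᵀ·S⁻¹ = [2823/15523 3639/15523; -1901/31046 19563/62092; -4135/15523 -14475/62092]
x' − x̄ = [2346/361, 127/722, -6395/722] = K·y
y = (KᵀK)⁻¹·Kᵀ·(x' − x̄) = [28, 6]
z = y + H·x̄ = [28, 6] + [-27, -9] = [1, -3]

z = [1, -3]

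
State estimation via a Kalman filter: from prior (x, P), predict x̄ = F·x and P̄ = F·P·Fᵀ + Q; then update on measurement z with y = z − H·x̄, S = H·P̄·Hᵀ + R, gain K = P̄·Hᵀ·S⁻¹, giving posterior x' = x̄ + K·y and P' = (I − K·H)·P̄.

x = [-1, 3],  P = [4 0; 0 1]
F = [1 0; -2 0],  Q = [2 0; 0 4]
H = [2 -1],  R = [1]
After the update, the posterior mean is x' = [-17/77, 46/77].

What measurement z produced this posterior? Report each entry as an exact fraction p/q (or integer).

z = [-1]

x̄ = F·x = [-1, 2]
P̄ = F·P·Fᵀ + Q = [6 -8; -8 20]
S = H·P̄·Hᵀ + R = [77]
K = P̄·Hᵀ·S⁻¹ = [20/77; -36/77]
x' − x̄ = [60/77, -108/77] = K·y
y = (KᵀK)⁻¹·Kᵀ·(x' − x̄) = [3]
z = y + H·x̄ = [3] + [-4] = [-1]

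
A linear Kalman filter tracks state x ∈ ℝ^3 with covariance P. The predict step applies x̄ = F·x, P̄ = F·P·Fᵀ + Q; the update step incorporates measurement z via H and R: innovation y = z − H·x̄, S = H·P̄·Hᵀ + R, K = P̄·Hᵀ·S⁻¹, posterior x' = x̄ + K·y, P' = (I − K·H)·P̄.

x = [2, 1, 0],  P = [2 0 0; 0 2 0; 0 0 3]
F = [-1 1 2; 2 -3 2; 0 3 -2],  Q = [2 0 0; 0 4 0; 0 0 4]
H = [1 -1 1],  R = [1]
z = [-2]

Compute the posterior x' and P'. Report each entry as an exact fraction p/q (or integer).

x' = [-169/139, 349/139, 243/139]
P' = [2402/139 978/139 -1414/139; 978/139 938/139 -110/139; -1414/139 -110/139 1362/139]

x̄ = F·x = [-1, 1, 3]
P̄ = F·P·Fᵀ + Q = [18 2 -6; 2 42 -30; -6 -30 34]
y = z − H·x̄ = [-3]
S = H·P̄·Hᵀ + R = [139]
K = P̄·Hᵀ·S⁻¹ = [10/139; -70/139; 58/139]
x' = x̄ + K·y = [-169/139, 349/139, 243/139]
P' = (I − K·H)·P̄ = [2402/139 978/139 -1414/139; 978/139 938/139 -110/139; -1414/139 -110/139 1362/139]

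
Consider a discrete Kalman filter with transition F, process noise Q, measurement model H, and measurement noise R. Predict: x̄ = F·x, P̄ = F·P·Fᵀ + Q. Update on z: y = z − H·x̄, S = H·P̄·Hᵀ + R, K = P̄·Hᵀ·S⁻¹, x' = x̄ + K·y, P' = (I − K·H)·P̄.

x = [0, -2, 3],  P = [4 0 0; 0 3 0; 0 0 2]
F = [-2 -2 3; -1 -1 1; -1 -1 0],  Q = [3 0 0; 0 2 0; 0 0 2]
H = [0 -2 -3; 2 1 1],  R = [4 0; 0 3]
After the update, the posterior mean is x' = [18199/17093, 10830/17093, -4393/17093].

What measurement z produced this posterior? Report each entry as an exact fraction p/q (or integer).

z = [-1, 2]

x̄ = F·x = [13, 5, 2]
P̄ = F·P·Fᵀ + Q = [49 20 14; 20 11 7; 14 7 9]
S = H·P̄·Hᵀ + R = [213 -248; -248 369]
K = P̄·Hᵀ·S⁻¹ = [2478/17093 7780/17093; -1483/17093 1690/17093; -4217/17093 -796/17093]
x' − x̄ = [-204010/17093, -74635/17093, -38579/17093] = K·y
y = (KᵀK)⁻¹·Kᵀ·(x' − x̄) = [15, -31]
z = y + H·x̄ = [15, -31] + [-16, 33] = [-1, 2]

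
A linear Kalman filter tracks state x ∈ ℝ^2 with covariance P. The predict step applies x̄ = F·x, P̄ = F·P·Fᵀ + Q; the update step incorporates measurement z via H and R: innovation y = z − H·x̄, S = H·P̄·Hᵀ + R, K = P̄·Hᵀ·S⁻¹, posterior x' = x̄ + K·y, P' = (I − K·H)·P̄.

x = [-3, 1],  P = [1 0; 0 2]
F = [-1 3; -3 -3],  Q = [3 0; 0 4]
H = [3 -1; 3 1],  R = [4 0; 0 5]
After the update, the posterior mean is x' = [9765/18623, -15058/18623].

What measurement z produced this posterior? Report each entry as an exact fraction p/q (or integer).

z = [3, -1]

x̄ = F·x = [6, 6]
P̄ = F·P·Fᵀ + Q = [22 -15; -15 31]
S = H·P̄·Hᵀ + R = [323 167; 167 144]
K = P̄·Hᵀ·S⁻¹ = [3147/18623 2946/18623; -8606/18623 8170/18623]
x' − x̄ = [-101973/18623, -126796/18623] = K·y
y = (KᵀK)⁻¹·Kᵀ·(x' − x̄) = [-9, -25]
z = y + H·x̄ = [-9, -25] + [12, 24] = [3, -1]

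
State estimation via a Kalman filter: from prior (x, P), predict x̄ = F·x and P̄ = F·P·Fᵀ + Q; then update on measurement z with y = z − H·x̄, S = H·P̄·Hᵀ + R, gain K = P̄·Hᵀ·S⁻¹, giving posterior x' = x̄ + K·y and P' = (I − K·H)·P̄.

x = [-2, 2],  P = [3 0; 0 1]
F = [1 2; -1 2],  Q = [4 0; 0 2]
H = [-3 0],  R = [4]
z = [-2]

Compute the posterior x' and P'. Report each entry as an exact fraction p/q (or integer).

x̄ = F·x = [2, 6]
P̄ = F·P·Fᵀ + Q = [11 1; 1 9]
y = z − H·x̄ = [4]
S = H·P̄·Hᵀ + R = [103]
K = P̄·Hᵀ·S⁻¹ = [-33/103; -3/103]
x' = x̄ + K·y = [74/103, 606/103]
P' = (I − K·H)·P̄ = [44/103 4/103; 4/103 918/103]

x' = [74/103, 606/103]
P' = [44/103 4/103; 4/103 918/103]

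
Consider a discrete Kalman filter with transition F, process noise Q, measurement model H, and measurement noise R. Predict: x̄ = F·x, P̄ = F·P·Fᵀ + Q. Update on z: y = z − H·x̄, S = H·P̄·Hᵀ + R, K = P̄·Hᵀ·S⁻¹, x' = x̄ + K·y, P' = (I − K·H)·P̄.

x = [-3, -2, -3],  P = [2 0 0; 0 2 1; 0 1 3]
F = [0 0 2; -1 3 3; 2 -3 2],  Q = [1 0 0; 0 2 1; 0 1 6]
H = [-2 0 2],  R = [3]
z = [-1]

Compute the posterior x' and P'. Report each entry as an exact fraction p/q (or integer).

x̄ = F·x = [-6, -12, -6]
P̄ = F·P·Fᵀ + Q = [13 24 6; 24 67 -6; 6 -6 32]
y = z − H·x̄ = [-1]
S = H·P̄·Hᵀ + R = [135]
K = P̄·Hᵀ·S⁻¹ = [-14/135; -4/9; 52/135]
x' = x̄ + K·y = [-796/135, -104/9, -862/135]
P' = (I − K·H)·P̄ = [1559/135 160/9 1538/135; 160/9 121/3 154/9; 1538/135 154/9 1616/135]

x' = [-796/135, -104/9, -862/135]
P' = [1559/135 160/9 1538/135; 160/9 121/3 154/9; 1538/135 154/9 1616/135]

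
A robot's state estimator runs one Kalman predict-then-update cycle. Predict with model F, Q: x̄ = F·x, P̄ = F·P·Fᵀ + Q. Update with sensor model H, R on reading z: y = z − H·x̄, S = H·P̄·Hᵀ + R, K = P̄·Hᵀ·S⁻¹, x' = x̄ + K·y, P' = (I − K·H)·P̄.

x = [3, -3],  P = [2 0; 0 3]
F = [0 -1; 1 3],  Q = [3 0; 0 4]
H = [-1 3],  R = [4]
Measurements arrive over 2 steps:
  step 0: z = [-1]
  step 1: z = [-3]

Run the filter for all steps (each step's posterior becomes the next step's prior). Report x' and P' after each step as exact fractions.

step 0: x' = [423/361, -6/361], P' = [1077/361 315/361; 315/361 249/361]
step 1: x' = [3729/8627, -7002/8627], P' = [49527/17254 15003/17254; 15003/17254 12007/17254]

step 0: x̄ = F·x = [3, -6]
step 0: P̄ = F·P·Fᵀ + Q = [6 -9; -9 33]
step 0: y = z − H·x̄ = [20]
step 0: S = H·P̄·Hᵀ + R = [361]
step 0: K = P̄·Hᵀ·S⁻¹ = [-33/361; 108/361]
step 0: x' = x̄ + K·y = [423/361, -6/361]
step 0: P' = (I − K·H)·P̄ = [1077/361 315/361; 315/361 249/361]
step 1: x̄ = F·x = [6/361, 405/361]
step 1: P̄ = F·P·Fᵀ + Q = [1332/361 -1062/361; -1062/361 6652/361]
step 1: y = z − H·x̄ = [-2292/361]
step 1: S = H·P̄·Hᵀ + R = [69016/361]
step 1: K = P̄·Hᵀ·S⁻¹ = [-2259/34508; 10509/34508]
step 1: x' = x̄ + K·y = [3729/8627, -7002/8627]
step 1: P' = (I − K·H)·P̄ = [49527/17254 15003/17254; 15003/17254 12007/17254]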